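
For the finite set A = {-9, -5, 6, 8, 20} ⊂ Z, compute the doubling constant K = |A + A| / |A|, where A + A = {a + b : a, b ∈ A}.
K = |A + A| / |A| = 15/5 = 3

Enumerate A + A = {a + b : a, b ∈ A}. With |A| = 5, there are |A|^2 = 25 ordered sum pairs; collecting distinct values, A + A = {-18, -14, -10, -3, -1, 1, 3, 11, 12, 14, 15, 16, 26, 28, 40}, so |A + A| = 15. Thus K = 15/5 = 3. For comparison, the minimum possible |A + A| over all 5-element sets is 2·5 − 1 = 9 (so min K = 9/5), attained only by arithmetic progressions.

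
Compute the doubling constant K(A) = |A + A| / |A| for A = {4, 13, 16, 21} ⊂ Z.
K = |A + A| / |A| = 10/4 = 5/2

Enumerate A + A = {a + b : a, b ∈ A}. With |A| = 4, there are |A|^2 = 16 ordered sum pairs; collecting distinct values, A + A = {8, 17, 20, 25, 26, 29, 32, 34, 37, 42}, so |A + A| = 10. Thus K = 10/4 = 5/2. For comparison, the minimum possible |A + A| over all 4-element sets is 2·4 − 1 = 7 (so min K = 7/4), attained only by arithmetic progressions.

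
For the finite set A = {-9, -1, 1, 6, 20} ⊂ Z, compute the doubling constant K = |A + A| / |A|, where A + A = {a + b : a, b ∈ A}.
K = |A + A| / |A| = 15/5 = 3

Enumerate A + A = {a + b : a, b ∈ A}. With |A| = 5, there are |A|^2 = 25 ordered sum pairs; collecting distinct values, A + A = {-18, -10, -8, -3, -2, 0, 2, 5, 7, 11, 12, 19, 21, 26, 40}, so |A + A| = 15. Thus K = 15/5 = 3. For comparison, the minimum possible |A + A| over all 5-element sets is 2·5 − 1 = 9 (so min K = 9/5), attained only by arithmetic progressions.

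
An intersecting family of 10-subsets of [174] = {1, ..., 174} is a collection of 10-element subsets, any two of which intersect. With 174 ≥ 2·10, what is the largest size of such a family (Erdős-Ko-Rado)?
max |F| = C(173, 9) = 309571547872015

Erdős-Ko-Rado (1961): when n ≥ 2k, max |F| = C(n−1, k−1). The bound is attained by the star {A : i ∈ A} for any fixed i ∈ [n]. Here C(174−1, 10−1) = C(173, 9) = 309571547872015.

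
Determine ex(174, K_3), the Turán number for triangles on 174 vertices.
ex(174, K_3) = ⌊174^2/4⌋ = 7569

Mantel (1907): a triangle-free graph on n vertices has at most ⌊n^2/4⌋ edges, with equality for the complete bipartite graph K_{⌊n/2⌋, ⌈n/2⌉}. For n = 174: ⌊174^2/4⌋ = ⌊30276/4⌋ = 7569. The extremal graph is K_{87, 87}, which has 87·87 = 7569 edges.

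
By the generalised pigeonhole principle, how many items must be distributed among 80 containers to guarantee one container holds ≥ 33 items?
n = (33 − 1)·80 + 1 = 2561

By the generalised pigeonhole principle, to guarantee some box contains ≥ r objects we need more than (r − 1) · k objects total. Threshold: n = (r − 1) · k + 1. With r = 33 and k = 80: n = 32 · 80 + 1 = 2560 + 1 = 2561. For n = 2560 = 32 · 80, we can put exactly 32 objects in every box, avoiding 33 in any single one — so 2561 is tight.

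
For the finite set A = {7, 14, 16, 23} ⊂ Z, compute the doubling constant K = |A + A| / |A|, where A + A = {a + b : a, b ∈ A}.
K = |A + A| / |A| = 9/4

Enumerate A + A = {a + b : a, b ∈ A}. With |A| = 4, there are |A|^2 = 16 ordered sum pairs; collecting distinct values, A + A = {14, 21, 23, 28, 30, 32, 37, 39, 46}, so |A + A| = 9. Thus K = 9/4. For comparison, the minimum possible |A + A| over all 4-element sets is 2·4 − 1 = 7 (so min K = 7/4), attained only by arithmetic progressions.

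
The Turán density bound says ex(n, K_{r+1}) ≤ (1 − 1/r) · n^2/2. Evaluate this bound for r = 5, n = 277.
Turán density bound = (4/5) · 277^2/2 = 153458/5 ≈ 30691.6

Turán's theorem: ex(n, K_{r+1}) is achieved by the complete r-partite Turán graph T(n, r) with parts as balanced as possible, and is at most (1 − 1/r) · n^2/2. For r = 5, n = 277: the density bound is (4/5) · 76729/2 = 153458/5 ≈ 30691.6. The integer-valued extremum is e(T(277, 5)) = 30691, which is strictly less than the density bound 153458/5 since 5 ∤ 277 (the parts of T(277, 5) cannot all be equal).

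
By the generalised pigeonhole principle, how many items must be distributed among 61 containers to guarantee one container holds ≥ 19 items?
n = (19 − 1)·61 + 1 = 1099

By the generalised pigeonhole principle, to guarantee some box contains ≥ r objects we need more than (r − 1) · k objects total. Threshold: n = (r − 1) · k + 1. With r = 19 and k = 61: n = 18 · 61 + 1 = 1098 + 1 = 1099. For n = 1098 = 18 · 61, we can put exactly 18 objects in every box, avoiding 19 in any single one — so 1099 is tight.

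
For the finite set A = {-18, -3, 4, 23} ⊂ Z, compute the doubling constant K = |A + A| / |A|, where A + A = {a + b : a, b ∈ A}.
K = |A + A| / |A| = 10/4 = 5/2

Enumerate A + A = {a + b : a, b ∈ A}. With |A| = 4, there are |A|^2 = 16 ordered sum pairs; collecting distinct values, A + A = {-36, -21, -14, -6, 1, 5, 8, 20, 27, 46}, so |A + A| = 10. Thus K = 10/4 = 5/2. For comparison, the minimum possible |A + A| over all 4-element sets is 2·4 − 1 = 7 (so min K = 7/4), attained only by arithmetic progressions.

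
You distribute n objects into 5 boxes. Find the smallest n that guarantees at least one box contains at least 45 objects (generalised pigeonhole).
n = (45 − 1)·5 + 1 = 221

By the generalised pigeonhole principle, to guarantee some box contains ≥ r objects we need more than (r − 1) · k objects total. Threshold: n = (r − 1) · k + 1. With r = 45 and k = 5: n = 44 · 5 + 1 = 220 + 1 = 221. For n = 220 = 44 · 5, we can put exactly 44 objects in every box, avoiding 45 in any single one — so 221 is tight.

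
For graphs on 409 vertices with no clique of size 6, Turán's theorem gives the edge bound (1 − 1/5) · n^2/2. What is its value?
Turán density bound = (4/5) · 409^2/2 = 334562/5 ≈ 66912.4

Turán's theorem: ex(n, K_{r+1}) is achieved by the complete r-partite Turán graph T(n, r) with parts as balanced as possible, and is at most (1 − 1/r) · n^2/2. For r = 5, n = 409: the density bound is (4/5) · 167281/2 = 334562/5 ≈ 66912.4. The integer-valued extremum is e(T(409, 5)) = 66912, which is strictly less than the density bound 334562/5 since 5 ∤ 409 (the parts of T(409, 5) cannot all be equal).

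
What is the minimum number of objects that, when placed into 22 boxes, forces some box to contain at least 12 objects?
n = (12 − 1)·22 + 1 = 243

By the generalised pigeonhole principle, to guarantee some box contains ≥ r objects we need more than (r − 1) · k objects total. Threshold: n = (r − 1) · k + 1. With r = 12 and k = 22: n = 11 · 22 + 1 = 242 + 1 = 243. For n = 242 = 11 · 22, we can put exactly 11 objects in every box, avoiding 12 in any single one — so 243 is tight.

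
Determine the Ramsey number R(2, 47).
R(2, 47) = 47

R(2, k) = k for all k ≥ 2: in a 2-colouring of K_k, either some edge is red (a red K_2) or all edges are blue (a blue K_k). And K_{46} coloured all-blue has no blue K_47, so R(2, 47) > 46. Hence R(2, 47) = 47.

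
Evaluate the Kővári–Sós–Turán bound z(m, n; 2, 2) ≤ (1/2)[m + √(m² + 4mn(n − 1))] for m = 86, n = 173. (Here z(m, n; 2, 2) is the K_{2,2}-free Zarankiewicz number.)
z(86, 173; 2, 2) ≤ (1/2)[86 + √(86² + 4·86·173·172)] = (1/2)[86 + √10243460] = 1643.2703

Kővári–Sós–Turán: let r_1, ..., r_86 be the row sums and z = Σ r_i the total number of 1s. Each pair of columns can share at most one row with both entries 1 (else a 2×2 all-ones block appears), so Σ_i C(r_i, 2) ≤ C(173, 2) = 14878. By convexity Σ_i C(r_i, 2) ≥ 86·C(z/86, 2) = z(z − 86)/(2·86), giving z² − 86z − 86·173·172 ≤ 0 and hence z ≤ (1/2)[86 + √(7396 + 4·2559016)] = (1/2)[86 + √10243460] ≈ (1/2)(86 + 3200.5406) = 1643.2703.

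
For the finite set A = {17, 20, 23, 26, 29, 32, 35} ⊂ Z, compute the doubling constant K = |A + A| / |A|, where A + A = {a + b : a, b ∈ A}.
K = |A + A| / |A| = 13/7

Enumerate A + A = {a + b : a, b ∈ A}. With |A| = 7, there are |A|^2 = 49 ordered sum pairs; collecting distinct values, A + A = {34, 37, 40, 43, 46, 49, 52, 55, 58, 61, 64, 67, 70}, so |A + A| = 13. Thus K = 13/7. Here |A + A| = 2|A| − 1 = 13, the minimum possible — so K = 13/7 is minimal, which holds iff A is an arithmetic progression.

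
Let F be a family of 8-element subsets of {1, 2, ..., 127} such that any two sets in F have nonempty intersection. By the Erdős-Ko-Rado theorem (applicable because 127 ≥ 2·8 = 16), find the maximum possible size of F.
max |F| = C(126, 7) = 84431259000

Erdős-Ko-Rado (1961): when n ≥ 2k, max |F| = C(n−1, k−1). The bound is attained by the star {A : i ∈ A} for any fixed i ∈ [n]. Here C(127−1, 8−1) = C(126, 7) = 84431259000.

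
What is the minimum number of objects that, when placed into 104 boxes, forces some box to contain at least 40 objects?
n = (40 − 1)·104 + 1 = 4057

By the generalised pigeonhole principle, to guarantee some box contains ≥ r objects we need more than (r − 1) · k objects total. Threshold: n = (r − 1) · k + 1. With r = 40 and k = 104: n = 39 · 104 + 1 = 4056 + 1 = 4057. For n = 4056 = 39 · 104, we can put exactly 39 objects in every box, avoiding 40 in any single one — so 4057 is tight.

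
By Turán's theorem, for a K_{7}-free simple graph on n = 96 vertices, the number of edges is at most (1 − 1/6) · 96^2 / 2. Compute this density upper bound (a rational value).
Turán density bound = (5/6) · 96^2/2 = 3840

Turán's theorem: ex(n, K_{r+1}) is achieved by the complete r-partite Turán graph T(n, r) with parts as balanced as possible, and is at most (1 − 1/r) · n^2/2. For r = 6, n = 96: the density bound is (5/6) · 9216/2 = 3840. Since 6 ∣ 96, the Turán graph T(96, 6) has parts of equal size 16, and its edge count e(T(96, 6)) = 3840 attains the density bound exactly.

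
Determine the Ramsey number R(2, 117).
R(2, 117) = 117

R(2, k) = k for all k ≥ 2: in a 2-colouring of K_k, either some edge is red (a red K_2) or all edges are blue (a blue K_k). And K_{116} coloured all-blue has no blue K_117, so R(2, 117) > 116. Hence R(2, 117) = 117.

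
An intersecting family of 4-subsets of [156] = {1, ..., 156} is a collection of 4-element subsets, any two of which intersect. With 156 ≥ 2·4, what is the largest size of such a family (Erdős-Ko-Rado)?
max |F| = C(155, 3) = 608685

The Erdős-Ko-Rado theorem states: for n ≥ 2k, an intersecting family of k-subsets of an n-element set has size at most C(n − 1, k − 1), with equality for 'star' families {A ⊆ [n] : |A| = k, i ∈ A} (fix an element i). For n = 156, k = 4: C(155, 3) = 608685.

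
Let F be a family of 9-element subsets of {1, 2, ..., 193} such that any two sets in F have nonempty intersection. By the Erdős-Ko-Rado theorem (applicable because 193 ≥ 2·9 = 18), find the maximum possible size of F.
max |F| = C(192, 8) = 39510598291560

The Erdős-Ko-Rado theorem states: for n ≥ 2k, an intersecting family of k-subsets of an n-element set has size at most C(n − 1, k − 1), with equality for 'star' families {A ⊆ [n] : |A| = k, i ∈ A} (fix an element i). For n = 193, k = 9: C(192, 8) = 39510598291560.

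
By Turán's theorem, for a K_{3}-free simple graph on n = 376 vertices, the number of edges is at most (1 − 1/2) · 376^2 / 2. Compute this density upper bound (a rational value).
Turán density bound = (1/2) · 376^2/2 = 35344

Turán's theorem: ex(n, K_{r+1}) is achieved by the complete r-partite Turán graph T(n, r) with parts as balanced as possible, and is at most (1 − 1/r) · n^2/2. For r = 2, n = 376: the density bound is (1/2) · 141376/2 = 35344. Since 2 ∣ 376, the Turán graph T(376, 2) has parts of equal size 188, and its edge count e(T(376, 2)) = 35344 attains the density bound exactly.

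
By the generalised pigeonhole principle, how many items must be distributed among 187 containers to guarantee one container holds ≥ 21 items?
n = (21 − 1)·187 + 1 = 3741

By the generalised pigeonhole principle, to guarantee some box contains ≥ r objects we need more than (r − 1) · k objects total. Threshold: n = (r − 1) · k + 1. With r = 21 and k = 187: n = 20 · 187 + 1 = 3740 + 1 = 3741. For n = 3740 = 20 · 187, we can put exactly 20 objects in every box, avoiding 21 in any single one — so 3741 is tight.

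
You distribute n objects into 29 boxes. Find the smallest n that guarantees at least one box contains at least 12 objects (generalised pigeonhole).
n = (12 − 1)·29 + 1 = 320

By the generalised pigeonhole principle, to guarantee some box contains ≥ r objects we need more than (r − 1) · k objects total. Threshold: n = (r − 1) · k + 1. With r = 12 and k = 29: n = 11 · 29 + 1 = 319 + 1 = 320. For n = 319 = 11 · 29, we can put exactly 11 objects in every box, avoiding 12 in any single one — so 320 is tight.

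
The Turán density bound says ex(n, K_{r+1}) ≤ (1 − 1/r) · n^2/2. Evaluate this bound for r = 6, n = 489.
Turán density bound = (5/6) · 489^2/2 = 398535/4 ≈ 99633.75

Turán's theorem: ex(n, K_{r+1}) is achieved by the complete r-partite Turán graph T(n, r) with parts as balanced as possible, and is at most (1 − 1/r) · n^2/2. For r = 6, n = 489: the density bound is (5/6) · 239121/2 = 398535/4 ≈ 99633.75. The integer-valued extremum is e(T(489, 6)) = 99633, which is strictly less than the density bound 398535/4 since 6 ∤ 489 (the parts of T(489, 6) cannot all be equal).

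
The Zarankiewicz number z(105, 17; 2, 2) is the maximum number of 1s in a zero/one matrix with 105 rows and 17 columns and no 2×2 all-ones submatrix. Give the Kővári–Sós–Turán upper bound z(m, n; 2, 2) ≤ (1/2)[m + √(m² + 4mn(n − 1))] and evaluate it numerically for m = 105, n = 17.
z(105, 17; 2, 2) ≤ (1/2)[105 + √(105² + 4·105·17·16)] = (1/2)[105 + √125265] = 229.464

Kővári–Sós–Turán: let r_1, ..., r_105 be the row sums and z = Σ r_i the total number of 1s. Each pair of columns can share at most one row with both entries 1 (else a 2×2 all-ones block appears), so Σ_i C(r_i, 2) ≤ C(17, 2) = 136. By convexity Σ_i C(r_i, 2) ≥ 105·C(z/105, 2) = z(z − 105)/(2·105), giving z² − 105z − 105·17·16 ≤ 0 and hence z ≤ (1/2)[105 + √(11025 + 4·28560)] = (1/2)[105 + √125265] ≈ (1/2)(105 + 353.928) = 229.464.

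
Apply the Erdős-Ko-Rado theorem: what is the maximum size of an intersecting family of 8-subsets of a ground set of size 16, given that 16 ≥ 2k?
max |F| = C(15, 7) = 6435

The Erdős-Ko-Rado theorem states: for n ≥ 2k, an intersecting family of k-subsets of an n-element set has size at most C(n − 1, k − 1), with equality for 'star' families {A ⊆ [n] : |A| = k, i ∈ A} (fix an element i). For n = 16, k = 8: C(15, 7) = 6435.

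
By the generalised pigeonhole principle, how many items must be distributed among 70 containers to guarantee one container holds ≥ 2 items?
n = (2 − 1)·70 + 1 = 71

By the generalised pigeonhole principle, to guarantee some box contains ≥ r objects we need more than (r − 1) · k objects total. Threshold: n = (r − 1) · k + 1. With r = 2 and k = 70: n = 1 · 70 + 1 = 70 + 1 = 71. For n = 70 = 1 · 70, we can put exactly 1 objects in every box, avoiding 2 in any single one — so 71 is tight.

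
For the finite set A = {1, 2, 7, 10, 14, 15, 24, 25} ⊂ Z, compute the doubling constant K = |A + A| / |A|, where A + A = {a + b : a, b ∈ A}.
K = |A + A| / |A| = 31/8

Enumerate A + A = {a + b : a, b ∈ A}. With |A| = 8, there are |A|^2 = 64 ordered sum pairs; collecting distinct values, A + A = {2, 3, 4, 8, 9, 11, 12, 14, 15, 16, 17, 20, 21, 22, 24, 25, 26, 27, 28, 29, 30, 31, 32, 34, 35, 38, 39, 40, 48, 49, 50}, so |A + A| = 31. Thus K = 31/8. For comparison, the minimum possible |A + A| over all 8-element sets is 2·8 − 1 = 15 (so min K = 15/8), attained only by arithmetic progressions.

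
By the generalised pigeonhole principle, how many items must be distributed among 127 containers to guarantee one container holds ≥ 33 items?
n = (33 − 1)·127 + 1 = 4065

By the generalised pigeonhole principle, to guarantee some box contains ≥ r objects we need more than (r − 1) · k objects total. Threshold: n = (r − 1) · k + 1. With r = 33 and k = 127: n = 32 · 127 + 1 = 4064 + 1 = 4065. For n = 4064 = 32 · 127, we can put exactly 32 objects in every box, avoiding 33 in any single one — so 4065 is tight.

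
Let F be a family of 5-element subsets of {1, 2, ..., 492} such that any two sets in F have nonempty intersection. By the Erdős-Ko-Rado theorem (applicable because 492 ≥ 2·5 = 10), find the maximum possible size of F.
max |F| = C(491, 4) = 2392186370

Erdős-Ko-Rado (1961): when n ≥ 2k, max |F| = C(n−1, k−1). The bound is attained by the star {A : i ∈ A} for any fixed i ∈ [n]. Here C(492−1, 5−1) = C(491, 4) = 2392186370.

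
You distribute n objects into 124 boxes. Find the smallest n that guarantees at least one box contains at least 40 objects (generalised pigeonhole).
n = (40 − 1)·124 + 1 = 4837

By the generalised pigeonhole principle, to guarantee some box contains ≥ r objects we need more than (r − 1) · k objects total. Threshold: n = (r − 1) · k + 1. With r = 40 and k = 124: n = 39 · 124 + 1 = 4836 + 1 = 4837. For n = 4836 = 39 · 124, we can put exactly 39 objects in every box, avoiding 40 in any single one — so 4837 is tight.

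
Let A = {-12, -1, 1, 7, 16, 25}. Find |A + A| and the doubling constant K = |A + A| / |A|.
K = |A + A| / |A| = 20/6 = 10/3

Enumerate A + A = {a + b : a, b ∈ A}. With |A| = 6, there are |A|^2 = 36 ordered sum pairs; collecting distinct values, A + A = {-24, -13, -11, -5, -2, 0, 2, 4, 6, 8, 13, 14, 15, 17, 23, 24, 26, 32, 41, 50}, so |A + A| = 20. Thus K = 20/6 = 10/3. For comparison, the minimum possible |A + A| over all 6-element sets is 2·6 − 1 = 11 (so min K = 11/6), attained only by arithmetic progressions.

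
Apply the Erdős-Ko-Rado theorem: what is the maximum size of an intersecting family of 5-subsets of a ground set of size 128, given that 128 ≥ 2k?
max |F| = C(127, 4) = 10334625

The Erdős-Ko-Rado theorem states: for n ≥ 2k, an intersecting family of k-subsets of an n-element set has size at most C(n − 1, k − 1), with equality for 'star' families {A ⊆ [n] : |A| = k, i ∈ A} (fix an element i). For n = 128, k = 5: C(127, 4) = 10334625.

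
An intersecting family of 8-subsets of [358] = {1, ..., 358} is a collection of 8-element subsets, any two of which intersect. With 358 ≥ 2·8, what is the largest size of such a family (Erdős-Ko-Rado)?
max |F| = C(357, 7) = 138211371966096

Erdős-Ko-Rado (1961): when n ≥ 2k, max |F| = C(n−1, k−1). The bound is attained by the star {A : i ∈ A} for any fixed i ∈ [n]. Here C(358−1, 8−1) = C(357, 7) = 138211371966096.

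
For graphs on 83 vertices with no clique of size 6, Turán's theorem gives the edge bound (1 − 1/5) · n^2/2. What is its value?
Turán density bound = (4/5) · 83^2/2 = 13778/5 ≈ 2755.6

Turán's theorem: ex(n, K_{r+1}) is achieved by the complete r-partite Turán graph T(n, r) with parts as balanced as possible, and is at most (1 − 1/r) · n^2/2. For r = 5, n = 83: the density bound is (4/5) · 6889/2 = 13778/5 ≈ 2755.6. The integer-valued extremum is e(T(83, 5)) = 2755, which is strictly less than the density bound 13778/5 since 5 ∤ 83 (the parts of T(83, 5) cannot all be equal).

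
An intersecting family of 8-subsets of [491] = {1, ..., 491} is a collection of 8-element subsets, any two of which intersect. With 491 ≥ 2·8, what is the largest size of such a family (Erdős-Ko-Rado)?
max |F| = C(490, 7) = 1288981117753560

The Erdős-Ko-Rado theorem states: for n ≥ 2k, an intersecting family of k-subsets of an n-element set has size at most C(n − 1, k − 1), with equality for 'star' families {A ⊆ [n] : |A| = k, i ∈ A} (fix an element i). For n = 491, k = 8: C(490, 7) = 1288981117753560.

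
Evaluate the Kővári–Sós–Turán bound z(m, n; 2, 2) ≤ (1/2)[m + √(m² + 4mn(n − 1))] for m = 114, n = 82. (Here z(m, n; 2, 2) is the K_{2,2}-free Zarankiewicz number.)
z(114, 82; 2, 2) ≤ (1/2)[114 + √(114² + 4·114·82·81)] = (1/2)[114 + √3041748] = 929.0304

Kővári–Sós–Turán: let r_1, ..., r_114 be the row sums and z = Σ r_i the total number of 1s. Each pair of columns can share at most one row with both entries 1 (else a 2×2 all-ones block appears), so Σ_i C(r_i, 2) ≤ C(82, 2) = 3321. By convexity Σ_i C(r_i, 2) ≥ 114·C(z/114, 2) = z(z − 114)/(2·114), giving z² − 114z − 114·82·81 ≤ 0 and hence z ≤ (1/2)[114 + √(12996 + 4·757188)] = (1/2)[114 + √3041748] ≈ (1/2)(114 + 1744.0608) = 929.0304.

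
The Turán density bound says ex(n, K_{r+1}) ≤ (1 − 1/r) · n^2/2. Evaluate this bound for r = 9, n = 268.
Turán density bound = (8/9) · 268^2/2 = 287296/9 ≈ 31921.7778

Turán's theorem: ex(n, K_{r+1}) is achieved by the complete r-partite Turán graph T(n, r) with parts as balanced as possible, and is at most (1 − 1/r) · n^2/2. For r = 9, n = 268: the density bound is (8/9) · 71824/2 = 287296/9 ≈ 31921.7778. The integer-valued extremum is e(T(268, 9)) = 31921, which is strictly less than the density bound 287296/9 since 9 ∤ 268 (the parts of T(268, 9) cannot all be equal).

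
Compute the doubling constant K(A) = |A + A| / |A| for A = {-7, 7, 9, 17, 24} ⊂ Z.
K = |A + A| / |A| = 15/5 = 3

Enumerate A + A = {a + b : a, b ∈ A}. With |A| = 5, there are |A|^2 = 25 ordered sum pairs; collecting distinct values, A + A = {-14, 0, 2, 10, 14, 16, 17, 18, 24, 26, 31, 33, 34, 41, 48}, so |A + A| = 15. Thus K = 15/5 = 3. For comparison, the minimum possible |A + A| over all 5-element sets is 2·5 − 1 = 9 (so min K = 9/5), attained only by arithmetic progressions.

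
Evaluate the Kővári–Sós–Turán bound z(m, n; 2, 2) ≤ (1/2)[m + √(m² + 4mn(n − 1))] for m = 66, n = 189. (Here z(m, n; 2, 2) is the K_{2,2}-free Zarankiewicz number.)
z(66, 189; 2, 2) ≤ (1/2)[66 + √(66² + 4·66·189·188)] = (1/2)[66 + √9384804] = 1564.7314

Kővári–Sós–Turán: let r_1, ..., r_66 be the row sums and z = Σ r_i the total number of 1s. Each pair of columns can share at most one row with both entries 1 (else a 2×2 all-ones block appears), so Σ_i C(r_i, 2) ≤ C(189, 2) = 17766. By convexity Σ_i C(r_i, 2) ≥ 66·C(z/66, 2) = z(z − 66)/(2·66), giving z² − 66z − 66·189·188 ≤ 0 and hence z ≤ (1/2)[66 + √(4356 + 4·2345112)] = (1/2)[66 + √9384804] ≈ (1/2)(66 + 3063.4627) = 1564.7314.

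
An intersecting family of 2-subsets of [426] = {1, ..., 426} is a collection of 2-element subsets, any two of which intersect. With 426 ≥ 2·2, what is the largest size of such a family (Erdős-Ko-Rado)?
max |F| = C(425, 1) = 425

Erdős-Ko-Rado (1961): when n ≥ 2k, max |F| = C(n−1, k−1). The bound is attained by the star {A : i ∈ A} for any fixed i ∈ [n]. Here C(426−1, 2−1) = C(425, 1) = 425.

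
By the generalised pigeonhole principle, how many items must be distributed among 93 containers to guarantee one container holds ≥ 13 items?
n = (13 − 1)·93 + 1 = 1117

By the generalised pigeonhole principle, to guarantee some box contains ≥ r objects we need more than (r − 1) · k objects total. Threshold: n = (r − 1) · k + 1. With r = 13 and k = 93: n = 12 · 93 + 1 = 1116 + 1 = 1117. For n = 1116 = 12 · 93, we can put exactly 12 objects in every box, avoiding 13 in any single one — so 1117 is tight.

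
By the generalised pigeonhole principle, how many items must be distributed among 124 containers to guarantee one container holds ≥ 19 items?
n = (19 − 1)·124 + 1 = 2233

By the generalised pigeonhole principle, to guarantee some box contains ≥ r objects we need more than (r − 1) · k objects total. Threshold: n = (r − 1) · k + 1. With r = 19 and k = 124: n = 18 · 124 + 1 = 2232 + 1 = 2233. For n = 2232 = 18 · 124, we can put exactly 18 objects in every box, avoiding 19 in any single one — so 2233 is tight.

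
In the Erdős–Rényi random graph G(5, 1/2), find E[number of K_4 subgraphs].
E[# K_4] = C(5, 4) · (1/2)^C(4, 2) = 5 / 2^6 = 0.078125

For each 4-subset S of vertices (there are C(5, 4) = 5 such S), let X_S = 1 if S induces a K_4 (all C(4, 2) = 6 edges present). Then P(X_S = 1) = (1/2)^6 = 1/64. By linearity of expectation, E[# K_4] = C(5, 4) · (1/2)^6 = 5 / 64 = 0.078125.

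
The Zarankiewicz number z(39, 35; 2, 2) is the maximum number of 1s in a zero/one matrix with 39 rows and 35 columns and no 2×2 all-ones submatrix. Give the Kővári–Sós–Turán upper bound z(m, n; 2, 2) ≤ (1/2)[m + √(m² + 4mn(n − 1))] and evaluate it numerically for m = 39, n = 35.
z(39, 35; 2, 2) ≤ (1/2)[39 + √(39² + 4·39·35·34)] = (1/2)[39 + √187161] = 235.8105

Kővári–Sós–Turán: let r_1, ..., r_39 be the row sums and z = Σ r_i the total number of 1s. Each pair of columns can share at most one row with both entries 1 (else a 2×2 all-ones block appears), so Σ_i C(r_i, 2) ≤ C(35, 2) = 595. By convexity Σ_i C(r_i, 2) ≥ 39·C(z/39, 2) = z(z − 39)/(2·39), giving z² − 39z − 39·35·34 ≤ 0 and hence z ≤ (1/2)[39 + √(1521 + 4·46410)] = (1/2)[39 + √187161] ≈ (1/2)(39 + 432.6211) = 235.8105.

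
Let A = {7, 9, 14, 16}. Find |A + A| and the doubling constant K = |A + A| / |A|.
K = |A + A| / |A| = 9/4

Enumerate A + A = {a + b : a, b ∈ A}. With |A| = 4, there are |A|^2 = 16 ordered sum pairs; collecting distinct values, A + A = {14, 16, 18, 21, 23, 25, 28, 30, 32}, so |A + A| = 9. Thus K = 9/4. For comparison, the minimum possible |A + A| over all 4-element sets is 2·4 − 1 = 7 (so min K = 7/4), attained only by arithmetic progressions.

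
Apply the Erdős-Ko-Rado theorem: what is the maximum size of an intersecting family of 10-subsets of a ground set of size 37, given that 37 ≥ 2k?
max |F| = C(36, 9) = 94143280

The Erdős-Ko-Rado theorem states: for n ≥ 2k, an intersecting family of k-subsets of an n-element set has size at most C(n − 1, k − 1), with equality for 'star' families {A ⊆ [n] : |A| = k, i ∈ A} (fix an element i). For n = 37, k = 10: C(36, 9) = 94143280.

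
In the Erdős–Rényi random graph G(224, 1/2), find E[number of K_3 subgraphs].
E[# K_3] = C(224, 3) · (1/2)^C(3, 2) = 1848224 / 2^3 = 231028

For each 3-subset S of vertices (there are C(224, 3) = 1848224 such S), let X_S = 1 if S induces a K_3 (all C(3, 2) = 3 edges present). Then P(X_S = 1) = (1/2)^3 = 1/8. By linearity of expectation, E[# K_3] = C(224, 3) · (1/2)^3 = 1848224 / 8 = 231028.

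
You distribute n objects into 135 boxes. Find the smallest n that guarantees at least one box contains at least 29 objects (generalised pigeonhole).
n = (29 − 1)·135 + 1 = 3781

By the generalised pigeonhole principle, to guarantee some box contains ≥ r objects we need more than (r − 1) · k objects total. Threshold: n = (r − 1) · k + 1. With r = 29 and k = 135: n = 28 · 135 + 1 = 3780 + 1 = 3781. For n = 3780 = 28 · 135, we can put exactly 28 objects in every box, avoiding 29 in any single one — so 3781 is tight.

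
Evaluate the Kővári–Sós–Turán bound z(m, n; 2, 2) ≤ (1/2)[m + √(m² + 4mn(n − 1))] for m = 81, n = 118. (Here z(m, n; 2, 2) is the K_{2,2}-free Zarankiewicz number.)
z(81, 118; 2, 2) ≤ (1/2)[81 + √(81² + 4·81·118·117)] = (1/2)[81 + √4479705] = 1098.7657

Kővári–Sós–Turán: let r_1, ..., r_81 be the row sums and z = Σ r_i the total number of 1s. Each pair of columns can share at most one row with both entries 1 (else a 2×2 all-ones block appears), so Σ_i C(r_i, 2) ≤ C(118, 2) = 6903. By convexity Σ_i C(r_i, 2) ≥ 81·C(z/81, 2) = z(z − 81)/(2·81), giving z² − 81z − 81·118·117 ≤ 0 and hence z ≤ (1/2)[81 + √(6561 + 4·1118286)] = (1/2)[81 + √4479705] ≈ (1/2)(81 + 2116.5314) = 1098.7657.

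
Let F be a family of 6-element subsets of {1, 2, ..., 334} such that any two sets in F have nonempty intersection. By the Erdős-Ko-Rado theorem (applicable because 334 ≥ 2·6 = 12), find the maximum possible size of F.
max |F| = C(333, 5) = 33108454071

Erdős-Ko-Rado (1961): when n ≥ 2k, max |F| = C(n−1, k−1). The bound is attained by the star {A : i ∈ A} for any fixed i ∈ [n]. Here C(334−1, 6−1) = C(333, 5) = 33108454071.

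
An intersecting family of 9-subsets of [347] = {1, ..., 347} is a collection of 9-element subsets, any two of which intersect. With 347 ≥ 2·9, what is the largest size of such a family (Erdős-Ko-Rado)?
max |F| = C(346, 8) = 4695548528462715

Erdős-Ko-Rado (1961): when n ≥ 2k, max |F| = C(n−1, k−1). The bound is attained by the star {A : i ∈ A} for any fixed i ∈ [n]. Here C(347−1, 9−1) = C(346, 8) = 4695548528462715.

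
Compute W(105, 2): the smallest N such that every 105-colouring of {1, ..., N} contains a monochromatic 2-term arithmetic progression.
W(105, 2) = 105 + 1 = 106

A 2-term AP is any pair of integers, so a monochromatic 2-AP exists iff some colour is used at least twice. With 105 colours, the colouring i ↦ i on {1, ..., 105} uses each colour once, avoiding any monochromatic pair, so W(105, 2) > 105. For {1, ..., 106}, pigeonhole forces two integers of the same colour, which form a monochromatic 2-AP. Hence W(105, 2) = 106.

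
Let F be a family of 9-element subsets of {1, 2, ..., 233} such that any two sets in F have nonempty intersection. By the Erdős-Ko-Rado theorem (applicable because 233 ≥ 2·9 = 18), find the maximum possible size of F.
max |F| = C(232, 8) = 184244452838325

Erdős-Ko-Rado (1961): when n ≥ 2k, max |F| = C(n−1, k−1). The bound is attained by the star {A : i ∈ A} for any fixed i ∈ [n]. Here C(233−1, 9−1) = C(232, 8) = 184244452838325.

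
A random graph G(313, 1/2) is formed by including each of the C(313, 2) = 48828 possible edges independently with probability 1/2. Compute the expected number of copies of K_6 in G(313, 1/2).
E[# K_6] = C(313, 6) · (1/2)^C(6, 2) = 1244508060796 / 2^15 = 311127015199/8192 ≈ 37979371.972534

For each 6-subset S of vertices (there are C(313, 6) = 1244508060796 such S), let X_S = 1 if S induces a K_6 (all C(6, 2) = 15 edges present). Then P(X_S = 1) = (1/2)^15 = 1/32768. By linearity of expectation, E[# K_6] = C(313, 6) · (1/2)^15 = 1244508060796 / 32768 = 311127015199/8192 ≈ 37979371.972534.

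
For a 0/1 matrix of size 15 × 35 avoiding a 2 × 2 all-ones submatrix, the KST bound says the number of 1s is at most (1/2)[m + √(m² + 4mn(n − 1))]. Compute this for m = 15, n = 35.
z(15, 35; 2, 2) ≤ (1/2)[15 + √(15² + 4·15·35·34)] = (1/2)[15 + √71625] = 141.3142

Kővári–Sós–Turán: let r_1, ..., r_15 be the row sums and z = Σ r_i the total number of 1s. Each pair of columns can share at most one row with both entries 1 (else a 2×2 all-ones block appears), so Σ_i C(r_i, 2) ≤ C(35, 2) = 595. By convexity Σ_i C(r_i, 2) ≥ 15·C(z/15, 2) = z(z − 15)/(2·15), giving z² − 15z − 15·35·34 ≤ 0 and hence z ≤ (1/2)[15 + √(225 + 4·17850)] = (1/2)[15 + √71625] ≈ (1/2)(15 + 267.6285) = 141.3142.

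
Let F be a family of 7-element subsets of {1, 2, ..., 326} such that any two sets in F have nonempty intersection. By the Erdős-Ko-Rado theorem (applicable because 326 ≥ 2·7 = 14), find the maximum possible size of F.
max |F| = C(325, 6) = 1562461336800

The Erdős-Ko-Rado theorem states: for n ≥ 2k, an intersecting family of k-subsets of an n-element set has size at most C(n − 1, k − 1), with equality for 'star' families {A ⊆ [n] : |A| = k, i ∈ A} (fix an element i). For n = 326, k = 7: C(325, 6) = 1562461336800.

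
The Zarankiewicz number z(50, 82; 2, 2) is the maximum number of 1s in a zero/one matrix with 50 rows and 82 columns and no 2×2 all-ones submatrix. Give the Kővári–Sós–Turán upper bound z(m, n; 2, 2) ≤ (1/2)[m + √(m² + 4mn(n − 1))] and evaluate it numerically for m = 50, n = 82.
z(50, 82; 2, 2) ≤ (1/2)[50 + √(50² + 4·50·82·81)] = (1/2)[50 + √1330900] = 601.8232

Kővári–Sós–Turán: let r_1, ..., r_50 be the row sums and z = Σ r_i the total number of 1s. Each pair of columns can share at most one row with both entries 1 (else a 2×2 all-ones block appears), so Σ_i C(r_i, 2) ≤ C(82, 2) = 3321. By convexity Σ_i C(r_i, 2) ≥ 50·C(z/50, 2) = z(z − 50)/(2·50), giving z² − 50z − 50·82·81 ≤ 0 and hence z ≤ (1/2)[50 + √(2500 + 4·332100)] = (1/2)[50 + √1330900] ≈ (1/2)(50 + 1153.6464) = 601.8232.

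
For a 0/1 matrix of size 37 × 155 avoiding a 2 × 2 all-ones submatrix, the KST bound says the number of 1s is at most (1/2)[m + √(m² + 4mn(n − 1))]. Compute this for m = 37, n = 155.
z(37, 155; 2, 2) ≤ (1/2)[37 + √(37² + 4·37·155·154)] = (1/2)[37 + √3534129] = 958.464

Kővári–Sós–Turán: let r_1, ..., r_37 be the row sums and z = Σ r_i the total number of 1s. Each pair of columns can share at most one row with both entries 1 (else a 2×2 all-ones block appears), so Σ_i C(r_i, 2) ≤ C(155, 2) = 11935. By convexity Σ_i C(r_i, 2) ≥ 37·C(z/37, 2) = z(z − 37)/(2·37), giving z² − 37z − 37·155·154 ≤ 0 and hence z ≤ (1/2)[37 + √(1369 + 4·883190)] = (1/2)[37 + √3534129] ≈ (1/2)(37 + 1879.9279) = 958.464.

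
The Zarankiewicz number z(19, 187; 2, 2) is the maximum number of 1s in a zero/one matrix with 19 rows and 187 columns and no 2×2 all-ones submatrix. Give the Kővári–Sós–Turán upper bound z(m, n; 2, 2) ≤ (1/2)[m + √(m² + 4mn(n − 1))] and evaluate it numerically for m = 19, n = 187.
z(19, 187; 2, 2) ≤ (1/2)[19 + √(19² + 4·19·187·186)] = (1/2)[19 + √2643793] = 822.4872

Kővári–Sós–Turán: let r_1, ..., r_19 be the row sums and z = Σ r_i the total number of 1s. Each pair of columns can share at most one row with both entries 1 (else a 2×2 all-ones block appears), so Σ_i C(r_i, 2) ≤ C(187, 2) = 17391. By convexity Σ_i C(r_i, 2) ≥ 19·C(z/19, 2) = z(z − 19)/(2·19), giving z² − 19z − 19·187·186 ≤ 0 and hence z ≤ (1/2)[19 + √(361 + 4·660858)] = (1/2)[19 + √2643793] ≈ (1/2)(19 + 1625.9745) = 822.4872.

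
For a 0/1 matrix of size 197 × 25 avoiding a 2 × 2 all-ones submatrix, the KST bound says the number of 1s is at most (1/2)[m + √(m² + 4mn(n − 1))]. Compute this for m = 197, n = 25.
z(197, 25; 2, 2) ≤ (1/2)[197 + √(197² + 4·197·25·24)] = (1/2)[197 + √511609] = 456.1342

Kővári–Sós–Turán: let r_1, ..., r_197 be the row sums and z = Σ r_i the total number of 1s. Each pair of columns can share at most one row with both entries 1 (else a 2×2 all-ones block appears), so Σ_i C(r_i, 2) ≤ C(25, 2) = 300. By convexity Σ_i C(r_i, 2) ≥ 197·C(z/197, 2) = z(z − 197)/(2·197), giving z² − 197z − 197·25·24 ≤ 0 and hence z ≤ (1/2)[197 + √(38809 + 4·118200)] = (1/2)[197 + √511609] ≈ (1/2)(197 + 715.2685) = 456.1342.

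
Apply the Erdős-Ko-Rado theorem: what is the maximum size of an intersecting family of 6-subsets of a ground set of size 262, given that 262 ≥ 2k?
max |F| = C(261, 5) = 9711475137

The Erdős-Ko-Rado theorem states: for n ≥ 2k, an intersecting family of k-subsets of an n-element set has size at most C(n − 1, k − 1), with equality for 'star' families {A ⊆ [n] : |A| = k, i ∈ A} (fix an element i). For n = 262, k = 6: C(261, 5) = 9711475137.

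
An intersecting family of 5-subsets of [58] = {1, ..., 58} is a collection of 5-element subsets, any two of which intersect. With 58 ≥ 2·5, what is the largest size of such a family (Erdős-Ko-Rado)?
max |F| = C(57, 4) = 395010

Erdős-Ko-Rado (1961): when n ≥ 2k, max |F| = C(n−1, k−1). The bound is attained by the star {A : i ∈ A} for any fixed i ∈ [n]. Here C(58−1, 5−1) = C(57, 4) = 395010.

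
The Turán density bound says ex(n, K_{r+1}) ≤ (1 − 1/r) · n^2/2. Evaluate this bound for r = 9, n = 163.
Turán density bound = (8/9) · 163^2/2 = 106276/9 ≈ 11808.4444

Turán's theorem: ex(n, K_{r+1}) is achieved by the complete r-partite Turán graph T(n, r) with parts as balanced as possible, and is at most (1 − 1/r) · n^2/2. For r = 9, n = 163: the density bound is (8/9) · 26569/2 = 106276/9 ≈ 11808.4444. The integer-valued extremum is e(T(163, 9)) = 11808, which is strictly less than the density bound 106276/9 since 9 ∤ 163 (the parts of T(163, 9) cannot all be equal).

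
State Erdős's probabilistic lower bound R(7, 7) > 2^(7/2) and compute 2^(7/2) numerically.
2^(7/2) = 11.3137; so R(7, 7) > 11.3137

Colour each edge of K_n uniformly at random with red/blue. The expected number of monochromatic K_7 is C(n, 7) · 2 · 2^(−C(7,2)). If C(n, 7) · 2^(1 − C(7,2)) < 1, then with positive probability no monochromatic K_7 exists, so R(7, 7) > n. The standard estimate C(n, 7) ≤ n^7/7! shows this inequality holds whenever n ≤ 2^(7/2) (since 7! · 2^(C(7,2) − 1) > 2^(7^2/2) ≥ n^7). Hence R(7, 7) > 2^(7/2) = 11.3137.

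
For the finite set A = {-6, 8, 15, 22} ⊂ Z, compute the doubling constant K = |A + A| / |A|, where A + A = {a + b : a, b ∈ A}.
K = |A + A| / |A| = 8/4 = 2

Enumerate A + A = {a + b : a, b ∈ A}. With |A| = 4, there are |A|^2 = 16 ordered sum pairs; collecting distinct values, A + A = {-12, 2, 9, 16, 23, 30, 37, 44}, so |A + A| = 8. Thus K = 8/4 = 2. For comparison, the minimum possible |A + A| over all 4-element sets is 2·4 − 1 = 7 (so min K = 7/4), attained only by arithmetic progressions.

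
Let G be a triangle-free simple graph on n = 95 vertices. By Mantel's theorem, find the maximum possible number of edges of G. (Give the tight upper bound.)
ex(95, K_3) = ⌊95^2/4⌋ = 2256

Mantel (1907): a triangle-free graph on n vertices has at most ⌊n^2/4⌋ edges, with equality for the complete bipartite graph K_{⌊n/2⌋, ⌈n/2⌉}. For n = 95: ⌊95^2/4⌋ = ⌊9025/4⌋ = 2256. The extremal graph is K_{47, 48}, which has 47·48 = 2256 edges.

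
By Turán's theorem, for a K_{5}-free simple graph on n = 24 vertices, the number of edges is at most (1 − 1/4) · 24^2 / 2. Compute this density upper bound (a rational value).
Turán density bound = (3/4) · 24^2/2 = 216

Turán's theorem: ex(n, K_{r+1}) is achieved by the complete r-partite Turán graph T(n, r) with parts as balanced as possible, and is at most (1 − 1/r) · n^2/2. For r = 4, n = 24: the density bound is (3/4) · 576/2 = 216. Since 4 ∣ 24, the Turán graph T(24, 4) has parts of equal size 6, and its edge count e(T(24, 4)) = 216 attains the density bound exactly.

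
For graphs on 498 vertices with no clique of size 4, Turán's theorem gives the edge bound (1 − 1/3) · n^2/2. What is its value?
Turán density bound = (2/3) · 498^2/2 = 82668

Turán's theorem: ex(n, K_{r+1}) is achieved by the complete r-partite Turán graph T(n, r) with parts as balanced as possible, and is at most (1 − 1/r) · n^2/2. For r = 3, n = 498: the density bound is (2/3) · 248004/2 = 82668. Since 3 ∣ 498, the Turán graph T(498, 3) has parts of equal size 166, and its edge count e(T(498, 3)) = 82668 attains the density bound exactly.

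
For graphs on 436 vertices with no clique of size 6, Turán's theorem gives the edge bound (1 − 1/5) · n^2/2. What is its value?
Turán density bound = (4/5) · 436^2/2 = 380192/5 ≈ 76038.4

Turán's theorem: ex(n, K_{r+1}) is achieved by the complete r-partite Turán graph T(n, r) with parts as balanced as possible, and is at most (1 − 1/r) · n^2/2. For r = 5, n = 436: the density bound is (4/5) · 190096/2 = 380192/5 ≈ 76038.4. The integer-valued extremum is e(T(436, 5)) = 76038, which is strictly less than the density bound 380192/5 since 5 ∤ 436 (the parts of T(436, 5) cannot all be equal).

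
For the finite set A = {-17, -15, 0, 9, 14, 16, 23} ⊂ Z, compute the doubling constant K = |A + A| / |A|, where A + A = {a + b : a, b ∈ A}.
K = |A + A| / |A| = 25/7

Enumerate A + A = {a + b : a, b ∈ A}. With |A| = 7, there are |A|^2 = 49 ordered sum pairs; collecting distinct values, A + A = {-34, -32, -30, -17, -15, -8, -6, -3, -1, 0, 1, 6, 8, 9, 14, 16, 18, 23, 25, 28, 30, 32, 37, 39, 46}, so |A + A| = 25. Thus K = 25/7. For comparison, the minimum possible |A + A| over all 7-element sets is 2·7 − 1 = 13 (so min K = 13/7), attained only by arithmetic progressions.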